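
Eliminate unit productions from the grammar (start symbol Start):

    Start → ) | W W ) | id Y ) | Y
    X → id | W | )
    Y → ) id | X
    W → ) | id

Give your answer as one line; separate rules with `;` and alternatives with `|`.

Start → ) | W W ) | id Y ) | id | ) id; X → id | ); Y → id | ) | ) id; W → ) | id

Unit pairs: Start ⇒* {W, X, Y}; X ⇒* {W}; Y ⇒* {W, X}.
Replace each nonterminal's rules with the union of the non-unit rules of every nonterminal it unit-derives.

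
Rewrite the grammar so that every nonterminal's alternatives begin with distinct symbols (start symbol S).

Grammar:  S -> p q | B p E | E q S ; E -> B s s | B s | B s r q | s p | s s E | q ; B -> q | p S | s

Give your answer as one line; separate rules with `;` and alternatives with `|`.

E has alternatives sharing prefix 'B s': factor to E → B s E' with E' → s | ε | r q.
E has alternatives sharing prefix 's': factor to E → s E'' with E'' → p | s E.

S -> p q | B p E | E q S; E -> q | B s E' | s E''; B -> q | p S | s; E' -> s | ε | r q; E'' -> p | s E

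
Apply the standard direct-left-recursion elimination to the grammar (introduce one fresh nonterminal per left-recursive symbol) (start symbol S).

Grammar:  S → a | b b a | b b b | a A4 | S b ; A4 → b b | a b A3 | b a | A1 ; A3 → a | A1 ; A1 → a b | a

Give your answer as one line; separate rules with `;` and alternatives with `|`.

Directly left-recursive nonterminal: S.
For S: α = {b}, β = {a, b b a, b b b, a A4}. Rewrite as S → β S' and S' → α S' | ε.

S → a S' | b b a S' | b b b S' | a A4 S'; A4 → b b | a b A3 | b a | A1; A3 → a | A1; A1 → a b | a; S' → b S' | eps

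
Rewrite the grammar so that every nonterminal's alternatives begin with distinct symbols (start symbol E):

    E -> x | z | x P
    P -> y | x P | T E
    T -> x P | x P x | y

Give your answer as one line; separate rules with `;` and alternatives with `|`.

E -> z | x E'; P -> y | x P | T E; T -> y | x P T'; E' -> ε | P; T' -> ε | x

E has alternatives sharing prefix 'x': factor to E → x E' with E' → ε | P.
T has alternatives sharing prefix 'x P': factor to T → x P T' with T' → ε | x.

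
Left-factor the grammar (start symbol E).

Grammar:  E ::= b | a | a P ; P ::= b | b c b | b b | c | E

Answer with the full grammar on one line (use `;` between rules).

E has alternatives sharing prefix 'a': factor to E → a E' with E' → ε | P.
P has alternatives sharing prefix 'b': factor to P → b P' with P' → ε | c b | b.

E ::= b | a E'; P ::= c | E | b P'; E' ::= epsilon | P; P' ::= epsilon | c b | b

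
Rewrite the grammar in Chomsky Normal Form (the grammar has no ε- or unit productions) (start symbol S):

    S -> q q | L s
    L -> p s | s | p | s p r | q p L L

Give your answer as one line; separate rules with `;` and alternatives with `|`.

Introduce a nonterminal for each terminal appearing in a rule of length ≥ 2: X1 → q, X2 → s, X3 → p, X4 → r.
Binarize each right-hand side of length ≥ 3 by chaining fresh nonterminals (Y1, Y2, …): affected rules were L → X2 X3 X4; L → X1 X3 L L.

S -> X1 X1 | L X2; L -> X3 X2 | s | p | X2 Y1 | X1 Y2; X1 -> q; X2 -> s; X3 -> p; X4 -> r; Y1 -> X3 X4; Y2 -> X3 Y3; Y3 -> L L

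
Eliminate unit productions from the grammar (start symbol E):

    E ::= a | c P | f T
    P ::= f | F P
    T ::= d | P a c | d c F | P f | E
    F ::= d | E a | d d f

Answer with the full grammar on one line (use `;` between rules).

E ::= a | c P | f T; P ::= f | F P; T ::= a | c P | f T | d | P a c | d c F | P f; F ::= d | E a | d d f

Unit pairs: T ⇒* {E}.
For each unit pair (A, B), copy every non-unit production of B to A, then drop all unit productions.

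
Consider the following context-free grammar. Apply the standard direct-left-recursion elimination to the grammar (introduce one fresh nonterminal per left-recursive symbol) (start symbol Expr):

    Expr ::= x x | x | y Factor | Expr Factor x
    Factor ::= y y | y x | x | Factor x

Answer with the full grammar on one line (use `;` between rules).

Left recursion appears on Expr, Factor.
For Expr: α = {Factor x}, β = {x x, x, y Factor}. Rewrite as Expr → β Expr1 and Expr1 → α Expr1 | ε.
For Factor: α = {x}, β = {y y, y x, x}. Rewrite as Factor → β Factor1 and Factor1 → α Factor1 | ε.

Expr ::= x x Expr1 | x Expr1 | y Factor Expr1; Factor ::= y y Factor1 | y x Factor1 | x Factor1; Expr1 ::= Factor x Expr1 | ε; Factor1 ::= x Factor1 | ε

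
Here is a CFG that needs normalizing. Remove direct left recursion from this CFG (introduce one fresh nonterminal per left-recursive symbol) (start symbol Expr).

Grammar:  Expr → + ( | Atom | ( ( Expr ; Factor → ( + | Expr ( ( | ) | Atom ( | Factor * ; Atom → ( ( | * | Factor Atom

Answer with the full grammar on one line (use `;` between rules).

Factor is directly left-recursive.
For Factor: α = {*}, β = {( +, Expr ( (, ), Atom (}. Rewrite as Factor → β Factor1 and Factor1 → α Factor1 | ε.

Expr → + ( | Atom | ( ( Expr; Factor → ( + Factor1 | Expr ( ( Factor1 | ) Factor1 | Atom ( Factor1; Atom → ( ( | * | Factor Atom; Factor1 → * Factor1 | ε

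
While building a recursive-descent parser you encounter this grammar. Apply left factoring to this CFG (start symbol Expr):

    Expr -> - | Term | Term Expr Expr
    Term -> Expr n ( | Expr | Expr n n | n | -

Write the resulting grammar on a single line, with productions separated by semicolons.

Expr -> - | Term Expr1; Term -> n | - | Expr Term1; Expr1 -> ε | Expr Expr; Term1 -> ε | n Term11; Term11 -> ( | n

Expr has alternatives sharing prefix 'Term': factor to Expr → Term Expr1 with Expr1 → ε | Expr Expr.
Term has alternatives sharing prefix 'Expr': factor to Term → Expr Term1 with Term1 → n ( | ε | n n.
Term1 has alternatives sharing prefix 'n': factor to Term1 → n Term11 with Term11 → ( | n.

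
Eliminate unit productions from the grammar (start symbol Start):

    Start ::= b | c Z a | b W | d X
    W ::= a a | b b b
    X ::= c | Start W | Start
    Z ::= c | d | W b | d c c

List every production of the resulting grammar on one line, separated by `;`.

Unit pairs: X ⇒* {Start}.
For every A with A ⇒* B via unit rules, add B's non-unit alternatives to A; then delete every rule of the form X → Y.

Start ::= b | c Z a | b W | d X; W ::= a a | b b b; X ::= b | c Z a | b W | d X | c | Start W; Z ::= c | d | W b | d c c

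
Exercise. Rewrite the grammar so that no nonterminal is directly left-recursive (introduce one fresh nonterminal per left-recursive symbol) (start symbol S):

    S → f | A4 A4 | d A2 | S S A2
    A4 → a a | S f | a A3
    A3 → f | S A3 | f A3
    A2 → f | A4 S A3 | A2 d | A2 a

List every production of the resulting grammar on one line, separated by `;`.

Directly left-recursive nonterminals: S, A2.
For S: α = {S A2}, β = {f, A4 A4, d A2}. Rewrite as S → β S' and S' → α S' | ε.
For A2: α = {d, a}, β = {f, A4 S A3}. Rewrite as A2 → β A2' and A2' → α A2' | ε.

S → f S' | A4 A4 S' | d A2 S'; A4 → a a | S f | a A3; A3 → f | S A3 | f A3; A2 → f A2' | A4 S A3 A2'; S' → S A2 S' | ε; A2' → d A2' | a A2' | ε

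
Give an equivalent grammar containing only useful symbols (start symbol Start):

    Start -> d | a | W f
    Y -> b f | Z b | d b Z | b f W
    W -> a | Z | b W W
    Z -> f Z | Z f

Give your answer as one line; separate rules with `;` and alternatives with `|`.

Generating nonterminals: {Start, W, Y}.
Reachable from Start after that: {Start, W}.
Removed useless symbols: {Y, Z} and every production mentioning them.

Start -> d | a | W f; W -> a | b W W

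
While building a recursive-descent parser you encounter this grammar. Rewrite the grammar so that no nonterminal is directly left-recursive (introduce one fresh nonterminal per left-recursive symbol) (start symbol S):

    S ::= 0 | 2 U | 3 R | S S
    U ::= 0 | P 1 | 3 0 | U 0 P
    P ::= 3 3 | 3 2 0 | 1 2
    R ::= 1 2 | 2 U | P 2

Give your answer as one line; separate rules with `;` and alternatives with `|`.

S ::= 0 S' | 2 U S' | 3 R S'; U ::= 0 U' | P 1 U' | 3 0 U'; P ::= 3 3 | 3 2 0 | 1 2; R ::= 1 2 | 2 U | P 2; S' ::= S S' | eps; U' ::= 0 P U' | eps

Left recursion appears on S, U.
For S: α = {S}, β = {0, 2 U, 3 R}. Rewrite as S → β S' and S' → α S' | ε.
For U: α = {0 P}, β = {0, P 1, 3 0}. Rewrite as U → β U' and U' → α U' | ε.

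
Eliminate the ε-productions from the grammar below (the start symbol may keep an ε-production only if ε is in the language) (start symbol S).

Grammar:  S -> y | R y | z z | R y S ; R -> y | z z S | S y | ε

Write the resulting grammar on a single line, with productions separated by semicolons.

Nullable nonterminals: {R}.
ε ∉ L(G), so no ε-production is kept.
Expand every rule over subsets of its nullable positions: S → R y S gives R y S | y S.

S -> y | R y | z z | R y S | y S; R -> y | z z S | S y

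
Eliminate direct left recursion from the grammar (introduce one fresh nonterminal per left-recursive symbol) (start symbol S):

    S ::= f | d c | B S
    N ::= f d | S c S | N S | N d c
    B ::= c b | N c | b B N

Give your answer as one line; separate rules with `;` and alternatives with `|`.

S ::= f | d c | B S; N ::= f d N' | S c S N'; B ::= c b | N c | b B N; N' ::= S N' | d c N' | eps

N is directly left-recursive.
For N: α = {S, d c}, β = {f d, S c S}. Rewrite as N → β N' and N' → α N' | ε.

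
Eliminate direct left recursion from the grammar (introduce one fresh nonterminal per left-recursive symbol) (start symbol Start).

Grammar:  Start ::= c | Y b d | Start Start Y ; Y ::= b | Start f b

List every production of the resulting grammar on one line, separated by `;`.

Start is directly left-recursive.
For Start: α = {Start Y}, β = {c, Y b d}. Rewrite as Start → β Start1 and Start1 → α Start1 | ε.

Start ::= c Start1 | Y b d Start1; Y ::= b | Start f b; Start1 ::= Start Y Start1 | ε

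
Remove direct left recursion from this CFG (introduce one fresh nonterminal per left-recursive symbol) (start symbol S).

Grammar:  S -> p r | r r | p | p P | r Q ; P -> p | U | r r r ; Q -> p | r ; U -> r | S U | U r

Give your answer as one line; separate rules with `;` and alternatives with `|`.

U is directly left-recursive.
For U: α = {r}, β = {r, S U}. Rewrite as U → β U' and U' → α U' | ε.

S -> p r | r r | p | p P | r Q; P -> p | U | r r r; Q -> p | r; U -> r U' | S U U'; U' -> r U' | ε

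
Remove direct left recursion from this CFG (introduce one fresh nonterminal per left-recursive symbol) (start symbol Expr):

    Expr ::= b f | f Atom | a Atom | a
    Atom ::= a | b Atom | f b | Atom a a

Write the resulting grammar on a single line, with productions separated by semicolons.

Atom is directly left-recursive.
For Atom: α = {a a}, β = {a, b Atom, f b}. Rewrite as Atom → β Atom1 and Atom1 → α Atom1 | ε.

Expr ::= b f | f Atom | a Atom | a; Atom ::= a Atom1 | b Atom Atom1 | f b Atom1; Atom1 ::= a a Atom1 | epsilon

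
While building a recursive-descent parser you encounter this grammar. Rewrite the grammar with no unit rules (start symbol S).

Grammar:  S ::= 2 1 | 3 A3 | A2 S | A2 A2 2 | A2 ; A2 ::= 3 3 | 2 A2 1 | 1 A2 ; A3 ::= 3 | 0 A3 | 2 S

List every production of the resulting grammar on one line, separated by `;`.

S ::= 3 3 | 2 A2 1 | 1 A2 | 2 1 | 3 A3 | A2 S | A2 A2 2; A2 ::= 3 3 | 2 A2 1 | 1 A2; A3 ::= 3 | 0 A3 | 2 S

Unit pairs: S ⇒* {A2}.
For every A with A ⇒* B via unit rules, add B's non-unit alternatives to A; then delete every rule of the form X → Y.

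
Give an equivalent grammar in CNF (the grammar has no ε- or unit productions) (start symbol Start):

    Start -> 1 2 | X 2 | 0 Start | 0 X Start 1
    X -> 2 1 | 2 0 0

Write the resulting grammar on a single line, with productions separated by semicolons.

Introduce a nonterminal for each terminal appearing in a rule of length ≥ 2: X1 → 1, X2 → 2, X3 → 0.
Binarize each right-hand side of length ≥ 3 by chaining fresh nonterminals (Y1, Y2, …): affected rules were Start → X3 X Start X1; X → X2 X3 X3.

Start -> X1 X2 | X X2 | X3 Start | X3 Y1; X -> X2 X1 | X2 Y3; X1 -> 1; X2 -> 2; X3 -> 0; Y1 -> X Y2; Y2 -> Start X1; Y3 -> X3 X3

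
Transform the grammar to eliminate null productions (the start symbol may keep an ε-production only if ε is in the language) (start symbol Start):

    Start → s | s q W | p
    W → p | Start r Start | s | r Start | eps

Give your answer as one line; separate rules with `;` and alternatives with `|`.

Start → s | s q W | s q | p; W → p | Start r Start | s | r Start

Nullable nonterminals: {W}.
ε ∉ L(G), so no ε-production is kept.
Expand every rule over subsets of its nullable positions: Start → s q W gives s q W | s q.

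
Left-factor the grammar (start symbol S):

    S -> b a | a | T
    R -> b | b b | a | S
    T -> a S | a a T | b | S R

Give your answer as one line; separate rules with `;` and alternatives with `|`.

R has alternatives sharing prefix 'b': factor to R → b R' with R' → ε | b.
T has alternatives sharing prefix 'a': factor to T → a T' with T' → S | a T.

S -> b a | a | T; R -> a | S | b R'; T -> b | S R | a T'; R' -> ε | b; T' -> S | a T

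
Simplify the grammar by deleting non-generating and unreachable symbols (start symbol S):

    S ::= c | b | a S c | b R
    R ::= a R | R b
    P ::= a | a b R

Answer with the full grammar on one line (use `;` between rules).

Generating nonterminals: {P, S}.
Reachable from S after that: {S}.
Removed useless symbols: {P, R} and every production mentioning them.

S ::= c | b | a S c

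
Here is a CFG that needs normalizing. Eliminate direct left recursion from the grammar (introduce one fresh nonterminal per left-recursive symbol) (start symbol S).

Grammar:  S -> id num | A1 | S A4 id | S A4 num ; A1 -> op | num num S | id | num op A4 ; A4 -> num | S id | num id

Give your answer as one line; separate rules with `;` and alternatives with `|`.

Left recursion appears on S.
For S: α = {A4 id, A4 num}, β = {id num, A1}. Rewrite as S → β S' and S' → α S' | ε.

S -> id num S' | A1 S'; A1 -> op | num num S | id | num op A4; A4 -> num | S id | num id; S' -> A4 id S' | A4 num S' | ε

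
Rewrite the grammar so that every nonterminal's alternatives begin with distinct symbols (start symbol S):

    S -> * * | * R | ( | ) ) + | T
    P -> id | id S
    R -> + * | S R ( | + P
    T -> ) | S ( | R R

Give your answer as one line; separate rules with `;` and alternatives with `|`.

S has alternatives sharing prefix '*': factor to S → * S' with S' → * | R.
P has alternatives sharing prefix 'id': factor to P → id P' with P' → ε | S.
R has alternatives sharing prefix '+': factor to R → + R' with R' → * | P.

S -> ( | ) ) + | T | * S'; P -> id P'; R -> S R ( | + R'; T -> ) | S ( | R R; S' -> * | R; P' -> ε | S; R' -> * | P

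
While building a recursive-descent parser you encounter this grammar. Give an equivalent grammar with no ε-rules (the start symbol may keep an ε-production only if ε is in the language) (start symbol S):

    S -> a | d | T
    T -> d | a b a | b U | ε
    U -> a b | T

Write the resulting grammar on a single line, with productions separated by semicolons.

Nullable set = {S, T, U}.
ε ∈ L(G) since S is nullable, so keep S → ε.
Add the nullable-subset variants: T → b U gives b U | b.

S -> a | d | T | ε; T -> d | a b a | b U | b; U -> a b | T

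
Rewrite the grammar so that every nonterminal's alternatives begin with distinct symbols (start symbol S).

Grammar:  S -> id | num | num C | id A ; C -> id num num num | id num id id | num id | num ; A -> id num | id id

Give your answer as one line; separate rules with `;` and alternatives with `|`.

S has alternatives sharing prefix 'id': factor to S → id S' with S' → ε | A.
S has alternatives sharing prefix 'num': factor to S → num S'' with S'' → ε | C.
C has alternatives sharing prefix 'id num': factor to C → id num C' with C' → num num | id id.
C has alternatives sharing prefix 'num': factor to C → num C'' with C'' → id | ε.
A has alternatives sharing prefix 'id': factor to A → id A' with A' → num | id.

S -> id S' | num S''; C -> id num C' | num C''; A -> id A'; S' -> ε | A; S'' -> ε | C; C' -> num num | id id; C'' -> id | ε; A' -> num | id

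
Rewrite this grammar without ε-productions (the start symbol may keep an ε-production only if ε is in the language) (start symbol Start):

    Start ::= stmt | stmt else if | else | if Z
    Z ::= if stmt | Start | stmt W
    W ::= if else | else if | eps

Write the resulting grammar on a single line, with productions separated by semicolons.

Nullable nonterminals: {W}.
ε ∉ L(G), so no ε-production is kept.
Add the nullable-subset variants: Z → stmt W gives stmt W | stmt.

Start ::= stmt | stmt else if | else | if Z; Z ::= if stmt | Start | stmt W | stmt; W ::= if else | else if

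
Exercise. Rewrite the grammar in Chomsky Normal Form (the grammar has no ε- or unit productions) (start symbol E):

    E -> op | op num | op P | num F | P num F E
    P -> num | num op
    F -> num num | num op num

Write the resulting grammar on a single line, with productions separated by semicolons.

E -> op | X1 X2 | X1 P | X2 F | P Y1; P -> num | X2 X1; F -> X2 X2 | X2 Y3; X1 -> op; X2 -> num; Y1 -> X2 Y2; Y2 -> F E; Y3 -> X1 X2

Introduce a nonterminal for each terminal appearing in a rule of length ≥ 2: X1 → op, X2 → num.
Binarize each right-hand side of length ≥ 3 by chaining fresh nonterminals (Y1, Y2, …): affected rules were E → P X2 F E; F → X2 X1 X2.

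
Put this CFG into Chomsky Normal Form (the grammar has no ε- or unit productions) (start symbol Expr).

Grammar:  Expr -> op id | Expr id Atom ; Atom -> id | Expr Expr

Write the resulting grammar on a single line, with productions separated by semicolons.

Introduce a nonterminal for each terminal appearing in a rule of length ≥ 2: X1 → op, X2 → id.
Binarize each right-hand side of length ≥ 3 by chaining fresh nonterminals (Y1, Y2, …): affected rules were Expr → Expr X2 Atom.

Expr -> X1 X2 | Expr Y1; Atom -> id | Expr Expr; X1 -> op; X2 -> id; Y1 -> X2 Atom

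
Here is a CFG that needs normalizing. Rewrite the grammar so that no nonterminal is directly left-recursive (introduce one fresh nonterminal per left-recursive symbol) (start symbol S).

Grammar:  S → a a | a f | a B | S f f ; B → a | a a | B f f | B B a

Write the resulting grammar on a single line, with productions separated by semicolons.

S → a a S' | a f S' | a B S'; B → a B' | a a B'; S' → f f S' | ε; B' → f f B' | B a B' | ε

Directly left-recursive nonterminals: S, B.
For S: α = {f f}, β = {a a, a f, a B}. Rewrite as S → β S' and S' → α S' | ε.
For B: α = {f f, B a}, β = {a, a a}. Rewrite as B → β B' and B' → α B' | ε.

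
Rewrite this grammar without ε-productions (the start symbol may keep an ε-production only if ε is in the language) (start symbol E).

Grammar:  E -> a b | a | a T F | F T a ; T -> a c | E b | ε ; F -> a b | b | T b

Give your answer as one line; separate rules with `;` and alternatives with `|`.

The nullable symbols are {T}.
ε ∉ L(G), so no ε-production is kept.
For each production, add variants omitting each subset of nullable occurrences: E → a T F gives a T F | a F. E → F T a gives F T a | F a.

E -> a b | a | a T F | a F | F T a | F a; T -> a c | E b; F -> a b | b | T b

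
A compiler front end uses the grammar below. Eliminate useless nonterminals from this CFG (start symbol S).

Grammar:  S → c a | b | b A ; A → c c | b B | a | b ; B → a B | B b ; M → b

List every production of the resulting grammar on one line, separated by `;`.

S → c a | b | b A; A → c c | a | b

Generating nonterminals: {A, M, S}.
Reachable from S after that: {A, S}.
Removed useless symbols: {B, M} and every production mentioning them.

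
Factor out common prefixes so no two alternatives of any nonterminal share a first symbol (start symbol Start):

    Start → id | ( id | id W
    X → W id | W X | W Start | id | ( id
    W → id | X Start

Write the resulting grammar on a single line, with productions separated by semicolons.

Start has alternatives sharing prefix 'id': factor to Start → id Start1 with Start1 → ε | W.
X has alternatives sharing prefix 'W': factor to X → W X1 with X1 → id | X | Start.

Start → ( id | id Start1; X → id | ( id | W X1; W → id | X Start; Start1 → ε | W; X1 → id | X | Start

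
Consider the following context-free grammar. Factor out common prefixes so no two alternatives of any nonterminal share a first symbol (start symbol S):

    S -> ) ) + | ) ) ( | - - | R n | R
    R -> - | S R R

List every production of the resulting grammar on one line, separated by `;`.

S -> - - | ) ) S' | R S''; R -> - | S R R; S' -> + | (; S'' -> n | ε

S has alternatives sharing prefix ') )': factor to S → ) ) S' with S' → + | (.
S has alternatives sharing prefix 'R': factor to S → R S'' with S'' → n | ε.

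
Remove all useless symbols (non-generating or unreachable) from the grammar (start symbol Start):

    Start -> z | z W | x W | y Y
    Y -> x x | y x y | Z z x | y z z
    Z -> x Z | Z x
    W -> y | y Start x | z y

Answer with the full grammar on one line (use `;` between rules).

Start -> z | z W | x W | y Y; Y -> x x | y x y | y z z; W -> y | y Start x | z y

Generating nonterminals: {Start, W, Y}.
Reachable from Start after that: {Start, W, Y}.
Removed useless symbols: {Z} and every production mentioning them.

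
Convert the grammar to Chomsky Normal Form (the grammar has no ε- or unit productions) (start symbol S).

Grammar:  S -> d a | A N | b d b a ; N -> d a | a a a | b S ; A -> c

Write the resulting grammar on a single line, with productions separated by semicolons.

Introduce a nonterminal for each terminal appearing in a rule of length ≥ 2: X1 → d, X2 → a, X3 → b.
Binarize each right-hand side of length ≥ 3 by chaining fresh nonterminals (Y1, Y2, …): affected rules were S → X3 X1 X3 X2; N → X2 X2 X2.

S -> X1 X2 | A N | X3 Y1; N -> X1 X2 | X2 Y3 | X3 S; A -> c; X1 -> d; X2 -> a; X3 -> b; Y1 -> X1 Y2; Y2 -> X3 X2; Y3 -> X2 X2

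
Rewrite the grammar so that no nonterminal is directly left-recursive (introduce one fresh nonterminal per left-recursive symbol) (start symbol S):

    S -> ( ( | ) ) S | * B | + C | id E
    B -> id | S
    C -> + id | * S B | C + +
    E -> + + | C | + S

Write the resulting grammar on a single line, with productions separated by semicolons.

S -> ( ( | ) ) S | * B | + C | id E; B -> id | S; C -> + id C' | * S B C'; E -> + + | C | + S; C' -> + + C' | ε

Left recursion appears on C.
For C: α = {+ +}, β = {+ id, * S B}. Rewrite as C → β C' and C' → α C' | ε.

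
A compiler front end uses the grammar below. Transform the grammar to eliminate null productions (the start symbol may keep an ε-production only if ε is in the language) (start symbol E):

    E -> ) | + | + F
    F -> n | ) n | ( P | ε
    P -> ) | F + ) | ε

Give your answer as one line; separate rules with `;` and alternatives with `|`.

The nullable symbols are {F, P}.
ε ∉ L(G), so no ε-production is kept.
Expand every rule over subsets of its nullable positions: F → ( P gives ( P | (. P → F + ) gives F + ) | + ).

E -> ) | + | + F; F -> n | ) n | ( P | (; P -> ) | F + ) | + )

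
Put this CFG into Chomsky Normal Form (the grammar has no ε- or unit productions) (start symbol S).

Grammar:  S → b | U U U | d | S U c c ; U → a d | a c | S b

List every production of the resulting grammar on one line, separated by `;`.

S → b | U Y1 | d | S Y2; U → X2 X3 | X2 X1 | S X4; X1 → c; X2 → a; X3 → d; X4 → b; Y1 → U U; Y2 → U Y3; Y3 → X1 X1

Introduce a nonterminal for each terminal appearing in a rule of length ≥ 2: X1 → c, X2 → a, X3 → d, X4 → b.
Binarize each right-hand side of length ≥ 3 by chaining fresh nonterminals (Y1, Y2, …): affected rules were S → U U U; S → S U X1 X1.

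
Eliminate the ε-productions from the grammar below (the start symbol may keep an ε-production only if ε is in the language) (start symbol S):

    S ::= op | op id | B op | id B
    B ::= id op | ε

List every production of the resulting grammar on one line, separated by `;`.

S ::= op | op id | B op | id B | id; B ::= id op

Nullable set = {B}.
ε ∉ L(G), so no ε-production is kept.
Add the nullable-subset variants: S → id B gives id B | id.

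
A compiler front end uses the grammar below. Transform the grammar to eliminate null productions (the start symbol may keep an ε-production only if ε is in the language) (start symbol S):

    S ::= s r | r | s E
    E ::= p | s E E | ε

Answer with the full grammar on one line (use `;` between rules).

S ::= s r | r | s E | s; E ::= p | s E E | s E | s

The nullable symbols are {E}.
ε ∉ L(G), so no ε-production is kept.
For each production, add variants omitting each subset of nullable occurrences: S → s E gives s E | s. E → s E E gives s E E | s E | s.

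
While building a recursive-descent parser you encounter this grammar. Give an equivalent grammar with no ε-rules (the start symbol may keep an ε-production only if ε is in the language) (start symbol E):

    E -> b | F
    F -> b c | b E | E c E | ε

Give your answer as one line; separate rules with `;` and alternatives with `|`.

E -> b | F | ε; F -> b c | b E | b | E c E | E c | c E | c

Nullable nonterminals: {E, F}.
ε ∈ L(G) since E is nullable, so keep E → ε.
Expand every rule over subsets of its nullable positions: F → b E gives b E | b. F → E c E gives E c E | E c | c E | c.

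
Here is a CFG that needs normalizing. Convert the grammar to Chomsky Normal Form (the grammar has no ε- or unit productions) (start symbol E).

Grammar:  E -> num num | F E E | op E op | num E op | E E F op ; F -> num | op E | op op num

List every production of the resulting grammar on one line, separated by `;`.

Introduce a nonterminal for each terminal appearing in a rule of length ≥ 2: X1 → num, X2 → op.
Binarize each right-hand side of length ≥ 3 by chaining fresh nonterminals (Y1, Y2, …): affected rules were E → F E E; E → X2 E X2; E → X1 E X2; E → E E F X2.

E -> X1 X1 | F Y1 | X2 Y2 | X1 Y3 | E Y4; F -> num | X2 E | X2 Y6; X1 -> num; X2 -> op; Y1 -> E E; Y2 -> E X2; Y3 -> E X2; Y4 -> E Y5; Y5 -> F X2; Y6 -> X2 X1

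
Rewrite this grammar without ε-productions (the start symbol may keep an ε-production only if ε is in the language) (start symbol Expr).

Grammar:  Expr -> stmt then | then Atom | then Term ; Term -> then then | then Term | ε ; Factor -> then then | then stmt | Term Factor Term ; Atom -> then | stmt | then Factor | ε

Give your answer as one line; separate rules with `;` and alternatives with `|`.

The nullable symbols are {Atom, Term}.
ε ∉ L(G), so no ε-production is kept.
Add the nullable-subset variants: Expr → then Atom gives then Atom | then. Term → then Term gives then Term | then. Factor → Term Factor Term gives Term Factor Term | Term Factor | Factor Term.

Expr -> stmt then | then Atom | then | then Term; Term -> then then | then Term | then; Factor -> then then | then stmt | Term Factor Term | Term Factor | Factor Term; Atom -> then | stmt | then Factor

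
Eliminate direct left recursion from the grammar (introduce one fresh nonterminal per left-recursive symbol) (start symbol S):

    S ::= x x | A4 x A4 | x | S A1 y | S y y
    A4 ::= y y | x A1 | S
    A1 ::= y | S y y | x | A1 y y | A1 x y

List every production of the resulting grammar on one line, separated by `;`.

S, A1 are directly left-recursive.
For S: α = {A1 y, y y}, β = {x x, A4 x A4, x}. Rewrite as S → β S' and S' → α S' | ε.
For A1: α = {y y, x y}, β = {y, S y y, x}. Rewrite as A1 → β A1' and A1' → α A1' | ε.

S ::= x x S' | A4 x A4 S' | x S'; A4 ::= y y | x A1 | S; A1 ::= y A1' | S y y A1' | x A1'; S' ::= A1 y S' | y y S' | ε; A1' ::= y y A1' | x y A1' | ε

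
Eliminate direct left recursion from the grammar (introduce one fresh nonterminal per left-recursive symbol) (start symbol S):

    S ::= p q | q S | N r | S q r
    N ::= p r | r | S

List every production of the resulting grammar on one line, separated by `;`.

S is directly left-recursive.
For S: α = {q r}, β = {p q, q S, N r}. Rewrite as S → β S' and S' → α S' | ε.

S ::= p q S' | q S S' | N r S'; N ::= p r | r | S; S' ::= q r S' | ε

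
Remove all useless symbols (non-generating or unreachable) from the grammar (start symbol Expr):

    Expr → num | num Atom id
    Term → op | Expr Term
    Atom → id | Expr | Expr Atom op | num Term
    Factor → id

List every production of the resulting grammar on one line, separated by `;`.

Expr → num | num Atom id; Term → op | Expr Term; Atom → id | Expr | Expr Atom op | num Term

Generating nonterminals: {Atom, Expr, Factor, Term}.
Reachable from Expr after that: {Atom, Expr, Term}.
Removed useless symbols: {Factor} and every production mentioning them.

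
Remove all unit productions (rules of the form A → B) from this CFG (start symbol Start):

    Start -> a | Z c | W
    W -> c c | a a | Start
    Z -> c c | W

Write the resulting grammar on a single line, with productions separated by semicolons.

Unit pairs: Start ⇒* {W}; W ⇒* {Start}; Z ⇒* {Start, W}.
For every A with A ⇒* B via unit rules, add B's non-unit alternatives to A; then delete every rule of the form X → Y.

Start -> a | Z c | c c | a a; W -> a | Z c | c c | a a; Z -> c c | a | Z c | a a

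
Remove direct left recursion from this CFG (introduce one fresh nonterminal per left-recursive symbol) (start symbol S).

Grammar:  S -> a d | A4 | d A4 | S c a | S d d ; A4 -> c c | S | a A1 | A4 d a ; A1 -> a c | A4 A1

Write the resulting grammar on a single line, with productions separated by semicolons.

S -> a d S' | A4 S' | d A4 S'; A4 -> c c A4' | S A4' | a A1 A4'; A1 -> a c | A4 A1; S' -> c a S' | d d S' | ε; A4' -> d a A4' | ε

Directly left-recursive nonterminals: S, A4.
For S: α = {c a, d d}, β = {a d, A4, d A4}. Rewrite as S → β S' and S' → α S' | ε.
For A4: α = {d a}, β = {c c, S, a A1}. Rewrite as A4 → β A4' and A4' → α A4' | ε.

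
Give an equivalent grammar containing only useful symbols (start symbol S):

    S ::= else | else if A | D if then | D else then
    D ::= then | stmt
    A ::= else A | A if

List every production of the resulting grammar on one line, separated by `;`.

Generating nonterminals: {D, S}.
Reachable from S after that: {D, S}.
Removed useless symbols: {A} and every production mentioning them.

S ::= else | D if then | D else then; D ::= then | stmt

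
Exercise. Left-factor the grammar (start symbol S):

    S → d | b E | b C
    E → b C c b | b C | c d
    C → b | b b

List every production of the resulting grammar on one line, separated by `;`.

S has alternatives sharing prefix 'b': factor to S → b S' with S' → E | C.
E has alternatives sharing prefix 'b C': factor to E → b C E' with E' → c b | ε.
C has alternatives sharing prefix 'b': factor to C → b C' with C' → ε | b.

S → d | b S'; E → c d | b C E'; C → b C'; S' → E | C; E' → c b | ε; C' → ε | b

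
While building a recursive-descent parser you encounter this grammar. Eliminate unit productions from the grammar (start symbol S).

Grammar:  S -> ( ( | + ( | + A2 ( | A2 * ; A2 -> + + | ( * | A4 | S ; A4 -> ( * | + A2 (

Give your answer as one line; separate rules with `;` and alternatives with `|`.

Unit pairs: A2 ⇒* {A4, S}.
Replace each nonterminal's rules with the union of the non-unit rules of every nonterminal it unit-derives.

S -> ( ( | + ( | + A2 ( | A2 *; A2 -> ( * | + A2 ( | + + | ( ( | + ( | A2 *; A4 -> ( * | + A2 (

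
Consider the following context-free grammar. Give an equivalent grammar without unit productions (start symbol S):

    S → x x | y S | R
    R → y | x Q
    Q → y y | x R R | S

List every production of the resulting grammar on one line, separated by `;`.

Unit pairs: Q ⇒* {R, S}; S ⇒* {R}.
For each unit pair (A, B), copy every non-unit production of B to A, then drop all unit productions.

S → x x | y S | y | x Q; R → y | x Q; Q → y | x Q | x x | y S | y y | x R R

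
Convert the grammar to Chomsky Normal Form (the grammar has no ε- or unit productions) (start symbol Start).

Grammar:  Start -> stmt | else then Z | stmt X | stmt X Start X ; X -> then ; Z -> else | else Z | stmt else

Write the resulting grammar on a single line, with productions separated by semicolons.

Introduce a nonterminal for each terminal appearing in a rule of length ≥ 2: X1 → else, X2 → then, X3 → stmt.
Binarize each right-hand side of length ≥ 3 by chaining fresh nonterminals (Y1, Y2, …): affected rules were Start → X1 X2 Z; Start → X3 X Start X.

Start -> stmt | X1 Y1 | X3 X | X3 Y2; X -> then; Z -> else | X1 Z | X3 X1; X1 -> else; X2 -> then; X3 -> stmt; Y1 -> X2 Z; Y2 -> X Y3; Y3 -> Start X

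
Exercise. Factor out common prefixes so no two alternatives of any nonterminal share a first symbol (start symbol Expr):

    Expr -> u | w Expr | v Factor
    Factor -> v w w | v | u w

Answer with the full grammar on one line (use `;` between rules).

Factor has alternatives sharing prefix 'v': factor to Factor → v Factor1 with Factor1 → w w | ε.

Expr -> u | w Expr | v Factor; Factor -> u w | v Factor1; Factor1 -> w w | epsilon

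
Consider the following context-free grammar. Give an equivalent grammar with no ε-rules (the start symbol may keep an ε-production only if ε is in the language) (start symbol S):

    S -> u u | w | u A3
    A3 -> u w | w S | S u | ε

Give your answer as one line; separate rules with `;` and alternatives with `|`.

S -> u u | w | u A3 | u; A3 -> u w | w S | S u

Nullable nonterminals: {A3}.
ε ∉ L(G), so no ε-production is kept.
For each production, add variants omitting each subset of nullable occurrences: S → u A3 gives u A3 | u.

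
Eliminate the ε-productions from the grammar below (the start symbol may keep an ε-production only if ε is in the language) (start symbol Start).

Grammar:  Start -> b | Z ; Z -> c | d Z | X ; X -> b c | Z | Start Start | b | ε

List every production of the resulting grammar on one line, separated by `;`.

Start -> b | Z | ε; Z -> c | d Z | d | X; X -> b c | Z | Start Start | Start | b

Nullable nonterminals: {Start, X, Z}.
ε ∈ L(G) since Start is nullable, so keep Start → ε.
For each production, add variants omitting each subset of nullable occurrences: Z → d Z gives d Z | d. X → Start Start gives Start Start | Start.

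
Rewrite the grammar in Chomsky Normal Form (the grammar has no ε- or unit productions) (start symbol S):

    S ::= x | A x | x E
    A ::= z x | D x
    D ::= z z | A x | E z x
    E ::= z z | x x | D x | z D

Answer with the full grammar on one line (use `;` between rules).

S ::= x | A X1 | X1 E; A ::= X2 X1 | D X1; D ::= X2 X2 | A X1 | E Y1; E ::= X2 X2 | X1 X1 | D X1 | X2 D; X1 ::= x; X2 ::= z; Y1 ::= X2 X1

Introduce a nonterminal for each terminal appearing in a rule of length ≥ 2: X1 → x, X2 → z.
Binarize each right-hand side of length ≥ 3 by chaining fresh nonterminals (Y1, Y2, …): affected rules were D → E X2 X1.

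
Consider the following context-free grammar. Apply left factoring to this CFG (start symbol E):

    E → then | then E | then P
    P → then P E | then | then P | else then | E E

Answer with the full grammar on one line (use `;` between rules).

E → then E'; P → else then | E E | then P'; E' → ε | E | P; P' → ε | P P''; P'' → E | ε

E has alternatives sharing prefix 'then': factor to E → then E' with E' → ε | E | P.
P has alternatives sharing prefix 'then': factor to P → then P' with P' → P E | ε | P.
P' has alternatives sharing prefix 'P': factor to P' → P P'' with P'' → E | ε.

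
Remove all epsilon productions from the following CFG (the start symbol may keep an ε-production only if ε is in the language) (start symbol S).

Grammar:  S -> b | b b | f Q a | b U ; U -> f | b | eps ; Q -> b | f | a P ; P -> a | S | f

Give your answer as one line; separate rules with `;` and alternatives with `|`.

S -> b | b b | f Q a | b U; U -> f | b; Q -> b | f | a P; P -> a | S | f

The nullable symbols are {U}.
ε ∉ L(G), so no ε-production is kept.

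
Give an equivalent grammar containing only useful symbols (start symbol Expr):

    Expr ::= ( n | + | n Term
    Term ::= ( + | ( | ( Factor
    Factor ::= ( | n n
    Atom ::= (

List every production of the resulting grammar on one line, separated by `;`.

Expr ::= ( n | + | n Term; Term ::= ( + | ( | ( Factor; Factor ::= ( | n n

Generating nonterminals: {Atom, Expr, Factor, Term}.
Reachable from Expr after that: {Expr, Factor, Term}.
Removed useless symbols: {Atom} and every production mentioning them.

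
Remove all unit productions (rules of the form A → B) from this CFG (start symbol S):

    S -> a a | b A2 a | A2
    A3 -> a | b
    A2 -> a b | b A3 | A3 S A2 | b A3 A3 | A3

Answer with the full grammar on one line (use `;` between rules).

S -> a b | b A3 | A3 S A2 | b A3 A3 | a a | b A2 a | a | b; A3 -> a | b; A2 -> a b | b A3 | A3 S A2 | b A3 A3 | a | b

Unit pairs: A2 ⇒* {A3}; S ⇒* {A2, A3}.
For every A with A ⇒* B via unit rules, add B's non-unit alternatives to A; then delete every rule of the form X → Y.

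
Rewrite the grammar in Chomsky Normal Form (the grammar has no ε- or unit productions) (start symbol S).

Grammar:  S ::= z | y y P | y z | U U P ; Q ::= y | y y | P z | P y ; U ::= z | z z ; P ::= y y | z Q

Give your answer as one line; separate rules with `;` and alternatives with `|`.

S ::= z | X1 Y1 | X1 X2 | U Y2; Q ::= y | X1 X1 | P X2 | P X1; U ::= z | X2 X2; P ::= X1 X1 | X2 Q; X1 ::= y; X2 ::= z; Y1 ::= X1 P; Y2 ::= U P

Introduce a nonterminal for each terminal appearing in a rule of length ≥ 2: X1 → y, X2 → z.
Binarize each right-hand side of length ≥ 3 by chaining fresh nonterminals (Y1, Y2, …): affected rules were S → X1 X1 P; S → U U P.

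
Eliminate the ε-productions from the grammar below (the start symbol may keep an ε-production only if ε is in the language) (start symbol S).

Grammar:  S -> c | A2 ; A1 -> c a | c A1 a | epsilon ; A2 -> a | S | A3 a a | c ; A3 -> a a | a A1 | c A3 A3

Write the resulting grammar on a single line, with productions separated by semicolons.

Nullable nonterminals: {A1}.
ε ∉ L(G), so no ε-production is kept.
Add the nullable-subset variants: A3 → a A1 gives a A1 | a.

S -> c | A2; A1 -> c a | c A1 a; A2 -> a | S | A3 a a | c; A3 -> a a | a A1 | a | c A3 A3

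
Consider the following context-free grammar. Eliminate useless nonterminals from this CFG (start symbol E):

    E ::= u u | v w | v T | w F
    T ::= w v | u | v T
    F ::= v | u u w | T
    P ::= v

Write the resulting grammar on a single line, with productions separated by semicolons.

Generating nonterminals: {E, F, P, T}.
Reachable from E after that: {E, F, T}.
Removed useless symbols: {P} and every production mentioning them.

E ::= u u | v w | v T | w F; T ::= w v | u | v T; F ::= v | u u w | T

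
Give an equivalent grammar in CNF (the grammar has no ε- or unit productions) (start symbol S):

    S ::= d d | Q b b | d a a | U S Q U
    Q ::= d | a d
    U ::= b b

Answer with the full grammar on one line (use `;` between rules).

S ::= X1 X1 | Q Y1 | X1 Y2 | U Y3; Q ::= d | X3 X1; U ::= X2 X2; X1 ::= d; X2 ::= b; X3 ::= a; Y1 ::= X2 X2; Y2 ::= X3 X3; Y3 ::= S Y4; Y4 ::= Q U

Introduce a nonterminal for each terminal appearing in a rule of length ≥ 2: X1 → d, X2 → b, X3 → a.
Binarize each right-hand side of length ≥ 3 by chaining fresh nonterminals (Y1, Y2, …): affected rules were S → Q X2 X2; S → X1 X3 X3; S → U S Q U.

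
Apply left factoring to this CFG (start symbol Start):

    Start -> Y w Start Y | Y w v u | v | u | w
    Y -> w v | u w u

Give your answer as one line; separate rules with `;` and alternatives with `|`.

Start -> v | u | w | Y w Start1; Y -> w v | u w u; Start1 -> Start Y | v u

Start has alternatives sharing prefix 'Y w': factor to Start → Y w Start1 with Start1 → Start Y | v u.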